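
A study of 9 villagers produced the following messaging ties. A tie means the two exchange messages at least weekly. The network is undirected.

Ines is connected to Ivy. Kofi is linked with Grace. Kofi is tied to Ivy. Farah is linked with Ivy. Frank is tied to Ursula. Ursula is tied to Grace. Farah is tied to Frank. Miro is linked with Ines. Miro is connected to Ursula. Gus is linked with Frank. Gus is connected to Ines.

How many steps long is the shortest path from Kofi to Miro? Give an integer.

One shortest route is Kofi – Grace – Ursula – Miro, which uses 3 edges, and at distance 2 from Kofi we only reach {Farah, Ines, Ursula}, which does not include Miro. So d(Kofi,Miro) = 3.

3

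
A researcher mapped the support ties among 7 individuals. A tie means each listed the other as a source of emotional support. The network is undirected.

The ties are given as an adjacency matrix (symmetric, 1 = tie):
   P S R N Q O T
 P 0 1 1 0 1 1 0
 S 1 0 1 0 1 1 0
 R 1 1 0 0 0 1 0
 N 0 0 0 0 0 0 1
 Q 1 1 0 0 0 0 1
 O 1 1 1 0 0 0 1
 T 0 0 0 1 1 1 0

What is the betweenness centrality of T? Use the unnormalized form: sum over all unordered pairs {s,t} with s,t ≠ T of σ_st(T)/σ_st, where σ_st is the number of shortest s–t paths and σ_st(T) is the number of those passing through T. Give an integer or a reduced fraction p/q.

Pairs whose geodesics pass through T — P–N: 2/2; S–N: 2/2; R–N: 1; N–Q: 1; N–O: 1; Q–O: 1/3.
All other pairs contribute 0.
Summing the contributions gives betweenness(T) = 16/3.

16/3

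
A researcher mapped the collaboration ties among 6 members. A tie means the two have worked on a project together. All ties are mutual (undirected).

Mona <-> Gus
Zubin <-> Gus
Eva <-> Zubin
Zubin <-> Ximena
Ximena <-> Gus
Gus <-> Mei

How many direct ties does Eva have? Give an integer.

Eva is directly tied to Zubin. That is 1 neighbor, so the degree of Eva is 1.

1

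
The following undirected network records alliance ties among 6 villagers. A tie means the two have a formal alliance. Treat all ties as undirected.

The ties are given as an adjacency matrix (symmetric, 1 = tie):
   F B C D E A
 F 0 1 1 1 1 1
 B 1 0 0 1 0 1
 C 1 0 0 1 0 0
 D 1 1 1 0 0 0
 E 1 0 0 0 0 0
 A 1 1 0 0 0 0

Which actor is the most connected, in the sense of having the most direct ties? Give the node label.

F

Degrees — A:2, B:3, C:2, D:3, E:1, F:5.
The maximum is 5, attained only by F.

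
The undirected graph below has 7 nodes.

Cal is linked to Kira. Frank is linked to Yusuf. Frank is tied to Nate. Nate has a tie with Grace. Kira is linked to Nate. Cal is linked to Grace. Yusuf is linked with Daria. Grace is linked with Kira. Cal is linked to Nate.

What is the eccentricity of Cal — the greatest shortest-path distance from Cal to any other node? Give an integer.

Distances from Cal: Daria:4, Frank:2, Grace:1, Kira:1, Nate:1, Yusuf:3.
The largest is 4 (to Daria), so the eccentricity of Cal is 4.

4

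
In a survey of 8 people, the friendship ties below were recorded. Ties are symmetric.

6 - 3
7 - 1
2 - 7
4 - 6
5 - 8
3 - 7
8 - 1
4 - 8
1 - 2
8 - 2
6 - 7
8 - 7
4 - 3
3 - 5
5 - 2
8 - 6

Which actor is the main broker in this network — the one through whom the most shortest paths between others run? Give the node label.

8

Unnormalized betweenness of each node: 1:0, 2:5/6, 3:5/3, 4:1/4, 5:3/4, 6:7/12, 7:11/4, 8:31/6.
8 has the largest value, 31/6, making it the main broker — the node through which the most shortest paths run.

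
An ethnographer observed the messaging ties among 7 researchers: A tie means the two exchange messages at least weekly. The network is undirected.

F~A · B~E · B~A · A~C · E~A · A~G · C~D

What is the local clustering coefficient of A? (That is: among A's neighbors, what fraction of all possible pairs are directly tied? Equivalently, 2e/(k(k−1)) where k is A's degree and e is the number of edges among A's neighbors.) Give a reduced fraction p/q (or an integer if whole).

A's neighbors: B, C, E, F, and G (k = 5).
Possible neighbor pairs: C(5,2) = 10. Edges among them: B–E → e = 1.
Clustering(A) = 1/10.

1/10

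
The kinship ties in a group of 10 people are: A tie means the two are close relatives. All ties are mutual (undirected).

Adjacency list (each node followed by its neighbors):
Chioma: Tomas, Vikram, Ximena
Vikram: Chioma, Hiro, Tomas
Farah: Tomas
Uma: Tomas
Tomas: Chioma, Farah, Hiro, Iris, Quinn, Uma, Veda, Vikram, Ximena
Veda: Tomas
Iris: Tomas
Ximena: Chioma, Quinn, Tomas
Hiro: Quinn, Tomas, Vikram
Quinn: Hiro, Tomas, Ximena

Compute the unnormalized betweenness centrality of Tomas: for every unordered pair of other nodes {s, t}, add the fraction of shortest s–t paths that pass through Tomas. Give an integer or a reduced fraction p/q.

57/2

Pairs whose geodesics pass through Tomas — Farah–Hiro: 1; Farah–Ximena: 1; Farah–Quinn: 1; Farah–Vikram: 1; Farah–Veda: 1; Farah–Uma: 1; Farah–Chioma: 1; Farah–Iris: 1; Hiro–Ximena: 1/2; Hiro–Veda: 1; Hiro–Uma: 1; Hiro–Chioma: 1/2; Hiro–Iris: 1; Ximena–Vikram: 1/2 … (+17 more pairs).
All other pairs contribute 0.
Summing the contributions gives betweenness(Tomas) = 57/2.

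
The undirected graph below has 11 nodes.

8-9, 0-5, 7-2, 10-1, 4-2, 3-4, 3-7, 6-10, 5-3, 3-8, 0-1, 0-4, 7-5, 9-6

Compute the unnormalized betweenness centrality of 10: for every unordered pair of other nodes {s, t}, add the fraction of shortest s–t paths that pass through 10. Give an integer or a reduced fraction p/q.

Pairs whose geodesics pass through 10 — 4–6: 1/2; 2–6: 1/3; 5–6: 1/2; 0–6: 1; 0–9: 1/3; 1–6: 1; 1–9: 1; 1–8: 1/3.
All other pairs contribute 0.
Summing the contributions gives betweenness(10) = 5.

5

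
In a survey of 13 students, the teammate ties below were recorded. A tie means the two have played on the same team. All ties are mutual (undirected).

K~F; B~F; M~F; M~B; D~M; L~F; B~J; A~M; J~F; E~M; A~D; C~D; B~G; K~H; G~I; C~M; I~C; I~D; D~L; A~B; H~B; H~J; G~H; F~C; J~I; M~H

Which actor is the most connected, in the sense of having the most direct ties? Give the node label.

M

Degrees — A:3, B:6, C:4, D:5, E:1, F:6, G:3, H:5, I:4, J:4, K:2, L:2, M:7.
The maximum is 7, attained only by M.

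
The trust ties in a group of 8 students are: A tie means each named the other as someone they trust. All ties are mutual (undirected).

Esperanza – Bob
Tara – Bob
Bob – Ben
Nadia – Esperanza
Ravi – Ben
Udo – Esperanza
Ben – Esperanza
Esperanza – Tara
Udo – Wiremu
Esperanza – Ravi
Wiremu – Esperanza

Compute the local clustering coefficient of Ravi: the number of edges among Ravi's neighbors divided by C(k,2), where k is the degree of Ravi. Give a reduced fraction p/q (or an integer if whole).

1

Ravi's neighbors: Ben and Esperanza (k = 2).
Possible neighbor pairs: C(2,2) = 1. Edges among them: Ben–Esperanza → e = 1.
Clustering(Ravi) = 1/1.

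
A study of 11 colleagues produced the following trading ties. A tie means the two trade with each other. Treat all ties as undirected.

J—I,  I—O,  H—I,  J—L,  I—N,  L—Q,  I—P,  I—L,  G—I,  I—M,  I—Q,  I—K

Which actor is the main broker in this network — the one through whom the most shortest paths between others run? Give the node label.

Unnormalized betweenness of each node: G:0, H:0, I:85/2, J:0, K:0, L:1/2, M:0, N:0, O:0, P:0, Q:0.
I has the largest value, 85/2, making it the main broker — the node through which the most shortest paths run.

I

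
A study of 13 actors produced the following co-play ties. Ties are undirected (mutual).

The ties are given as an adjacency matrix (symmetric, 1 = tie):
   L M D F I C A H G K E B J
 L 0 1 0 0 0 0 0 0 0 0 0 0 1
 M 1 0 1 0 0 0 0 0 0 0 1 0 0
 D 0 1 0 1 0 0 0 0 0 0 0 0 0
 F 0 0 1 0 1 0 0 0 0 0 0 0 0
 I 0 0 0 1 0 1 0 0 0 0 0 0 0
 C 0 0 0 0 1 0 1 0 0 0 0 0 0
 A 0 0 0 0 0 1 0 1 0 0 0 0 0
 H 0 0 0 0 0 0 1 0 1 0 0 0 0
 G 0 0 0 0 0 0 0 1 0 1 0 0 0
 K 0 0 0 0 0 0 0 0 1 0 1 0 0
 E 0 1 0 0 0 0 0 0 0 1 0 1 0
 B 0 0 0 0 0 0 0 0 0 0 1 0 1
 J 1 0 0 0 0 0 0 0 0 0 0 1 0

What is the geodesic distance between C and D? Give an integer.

One shortest route is C – I – F – D, which uses 3 edges, and at distance 2 from C we only reach {F, H}, which does not include D. So d(C,D) = 3.

3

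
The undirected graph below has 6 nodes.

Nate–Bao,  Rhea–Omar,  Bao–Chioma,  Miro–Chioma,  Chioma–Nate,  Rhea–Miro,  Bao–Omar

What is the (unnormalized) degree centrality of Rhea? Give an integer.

2

Rhea is directly tied to Miro and Omar. That is 2 neighbors, so the degree of Rhea is 2.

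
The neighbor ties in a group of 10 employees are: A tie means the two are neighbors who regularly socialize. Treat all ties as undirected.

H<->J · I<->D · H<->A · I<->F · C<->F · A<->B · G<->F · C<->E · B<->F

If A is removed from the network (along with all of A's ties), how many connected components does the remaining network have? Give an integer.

Without A, the remaining ties split the others into: {B, C, D, E, F, G, I}; {H, J}.
That's 2 separate components.

2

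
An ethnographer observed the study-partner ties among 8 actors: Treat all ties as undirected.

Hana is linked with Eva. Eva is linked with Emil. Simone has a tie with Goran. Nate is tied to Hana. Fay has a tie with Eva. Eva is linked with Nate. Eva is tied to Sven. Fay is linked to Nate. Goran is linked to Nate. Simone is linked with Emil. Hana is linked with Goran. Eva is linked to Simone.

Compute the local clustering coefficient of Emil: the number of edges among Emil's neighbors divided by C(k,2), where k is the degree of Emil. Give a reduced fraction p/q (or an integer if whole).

Emil's neighbors: Eva and Simone (k = 2).
Possible neighbor pairs: C(2,2) = 1. Edges among them: Eva–Simone → e = 1.
Clustering(Emil) = 1/1.

1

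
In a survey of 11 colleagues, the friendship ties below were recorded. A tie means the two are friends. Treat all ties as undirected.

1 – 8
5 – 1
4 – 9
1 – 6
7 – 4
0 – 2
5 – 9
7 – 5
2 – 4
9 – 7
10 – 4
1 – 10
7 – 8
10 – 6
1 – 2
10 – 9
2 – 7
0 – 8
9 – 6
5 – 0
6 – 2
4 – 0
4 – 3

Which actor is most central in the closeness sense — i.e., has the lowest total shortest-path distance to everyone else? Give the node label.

4

Farness (sum of distances to all others) for each node — 0:16, 1:16, 2:15, 3:23, 4:14, 5:17, 6:17, 7:15, 8:18, 9:15, 10:16.
The smallest farness is 14, for 4, so 4 has the highest closeness.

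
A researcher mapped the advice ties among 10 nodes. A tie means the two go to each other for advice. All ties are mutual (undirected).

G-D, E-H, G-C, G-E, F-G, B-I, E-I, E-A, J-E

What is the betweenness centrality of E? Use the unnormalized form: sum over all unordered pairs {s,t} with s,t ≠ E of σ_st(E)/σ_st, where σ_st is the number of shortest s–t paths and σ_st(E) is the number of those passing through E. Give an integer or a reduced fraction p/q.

29

Pairs whose geodesics pass through E — J–H: 1; J–C: 1; J–B: 1; J–G: 1; J–D: 1; J–I: 1; J–F: 1; J–A: 1; H–C: 1; H–B: 1; H–G: 1; H–D: 1; H–I: 1; H–F: 1 … (+15 more pairs).
All other pairs contribute 0.
Summing the contributions gives betweenness(E) = 29.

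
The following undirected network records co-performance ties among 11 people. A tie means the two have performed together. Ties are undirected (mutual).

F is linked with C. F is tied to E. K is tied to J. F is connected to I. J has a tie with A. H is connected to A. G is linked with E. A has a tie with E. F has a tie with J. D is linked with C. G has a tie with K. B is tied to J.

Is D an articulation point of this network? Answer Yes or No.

No

Even without D, every remaining node can still reach every other (the residual graph is connected), so D is not a cut vertex.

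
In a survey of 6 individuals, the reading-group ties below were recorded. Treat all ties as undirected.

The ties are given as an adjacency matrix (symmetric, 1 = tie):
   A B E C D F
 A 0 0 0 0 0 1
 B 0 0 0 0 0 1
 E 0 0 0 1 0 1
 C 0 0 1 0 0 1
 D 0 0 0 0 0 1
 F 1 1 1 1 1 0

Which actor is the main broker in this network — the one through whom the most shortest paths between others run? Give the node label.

Unnormalized betweenness of each node: A:0, B:0, C:0, D:0, E:0, F:9.
F has the largest value, 9, making it the main broker — the node through which the most shortest paths run.

F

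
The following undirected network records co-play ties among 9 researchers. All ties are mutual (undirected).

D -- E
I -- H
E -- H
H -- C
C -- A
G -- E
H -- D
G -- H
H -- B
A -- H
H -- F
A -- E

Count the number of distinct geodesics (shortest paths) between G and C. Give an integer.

The shortest distance is 2, and the only length-2 path is G–H–C. So there is exactly 1 shortest path.

1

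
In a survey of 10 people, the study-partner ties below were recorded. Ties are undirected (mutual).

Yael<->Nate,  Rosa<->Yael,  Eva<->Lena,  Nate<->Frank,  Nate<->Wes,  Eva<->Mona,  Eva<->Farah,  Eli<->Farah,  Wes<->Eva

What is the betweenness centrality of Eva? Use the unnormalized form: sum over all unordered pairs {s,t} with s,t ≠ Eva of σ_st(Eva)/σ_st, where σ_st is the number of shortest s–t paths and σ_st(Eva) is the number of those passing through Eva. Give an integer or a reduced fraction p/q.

Pairs whose geodesics pass through Eva — Nate–Lena: 1; Nate–Mona: 1; Nate–Eli: 1; Nate–Farah: 1; Frank–Lena: 1; Frank–Mona: 1; Frank–Eli: 1; Frank–Farah: 1; Lena–Wes: 1; Lena–Mona: 1; Lena–Yael: 1; Lena–Rosa: 1; Lena–Eli: 1; Lena–Farah: 1 … (+11 more pairs).
All other pairs contribute 0.
Summing the contributions gives betweenness(Eva) = 25.

25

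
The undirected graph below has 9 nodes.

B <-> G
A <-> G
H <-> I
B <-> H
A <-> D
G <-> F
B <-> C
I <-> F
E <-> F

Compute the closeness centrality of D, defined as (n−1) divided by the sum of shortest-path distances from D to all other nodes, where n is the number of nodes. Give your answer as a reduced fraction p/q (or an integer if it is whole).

Distances from D: A:1, B:3, C:4, E:4, F:3, G:2, H:4, I:4. Sum = 25.
n = 9, so closeness = 8/25.

8/25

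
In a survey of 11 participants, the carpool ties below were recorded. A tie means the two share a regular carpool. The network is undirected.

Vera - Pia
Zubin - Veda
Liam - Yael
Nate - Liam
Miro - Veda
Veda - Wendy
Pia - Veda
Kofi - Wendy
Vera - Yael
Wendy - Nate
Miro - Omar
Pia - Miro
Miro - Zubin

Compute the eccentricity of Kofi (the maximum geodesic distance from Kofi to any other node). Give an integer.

Distances from Kofi: Liam:3, Miro:3, Nate:2, Omar:4, Pia:3, Veda:2, Vera:4, Wendy:1, Yael:4, Zubin:3.
The largest is 4 (to Yael, Vera, and Omar), so the eccentricity of Kofi is 4.

4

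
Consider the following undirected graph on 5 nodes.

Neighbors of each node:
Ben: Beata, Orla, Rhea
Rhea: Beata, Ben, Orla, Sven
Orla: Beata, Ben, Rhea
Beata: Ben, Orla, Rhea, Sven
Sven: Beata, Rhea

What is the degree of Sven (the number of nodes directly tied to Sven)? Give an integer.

Sven is directly tied to Beata and Rhea. That is 2 neighbors, so the degree of Sven is 2.

2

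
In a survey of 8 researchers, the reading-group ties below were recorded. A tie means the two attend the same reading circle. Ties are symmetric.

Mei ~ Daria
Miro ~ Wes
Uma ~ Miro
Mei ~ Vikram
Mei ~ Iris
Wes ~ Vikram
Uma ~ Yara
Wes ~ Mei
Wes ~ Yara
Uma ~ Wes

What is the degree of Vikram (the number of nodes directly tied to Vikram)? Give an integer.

2

Vikram is directly tied to Mei and Wes. That is 2 neighbors, so the degree of Vikram is 2.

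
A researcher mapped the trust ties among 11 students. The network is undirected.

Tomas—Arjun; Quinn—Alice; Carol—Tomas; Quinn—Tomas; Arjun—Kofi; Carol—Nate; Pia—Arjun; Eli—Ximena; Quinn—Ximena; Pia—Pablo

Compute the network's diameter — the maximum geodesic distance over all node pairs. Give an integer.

6

Eccentricity of each node (its greatest distance to any other): Alice:5, Arjun:4, Carol:4, Eli:6, Kofi:5, Nate:5, Pablo:6, Pia:5, Quinn:4, Tomas:3, Ximena:5.
The maximum eccentricity is 6, realized for instance by the pair Pablo–Eli via Pablo – Pia – Arjun – Tomas – Quinn – Ximena – Eli. So the diameter is 6.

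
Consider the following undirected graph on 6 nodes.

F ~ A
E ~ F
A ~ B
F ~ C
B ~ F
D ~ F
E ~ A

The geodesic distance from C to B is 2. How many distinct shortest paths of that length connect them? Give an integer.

The shortest distance is 2, and the only length-2 path is C–F–B. So there is exactly 1 shortest path.

1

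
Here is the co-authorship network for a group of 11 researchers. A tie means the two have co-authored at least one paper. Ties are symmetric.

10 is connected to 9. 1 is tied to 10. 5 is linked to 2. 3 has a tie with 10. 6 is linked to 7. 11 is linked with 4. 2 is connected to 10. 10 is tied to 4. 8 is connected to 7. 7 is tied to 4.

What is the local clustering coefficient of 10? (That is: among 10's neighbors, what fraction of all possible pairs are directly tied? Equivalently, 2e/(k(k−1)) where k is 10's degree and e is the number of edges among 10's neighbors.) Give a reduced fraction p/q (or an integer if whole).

0

10's neighbors: 1, 2, 3, 4, and 9 (k = 5).
Possible neighbor pairs: C(5,2) = 10. Edges among them: none → e = 0.
Clustering(10) = 0/10 = 0.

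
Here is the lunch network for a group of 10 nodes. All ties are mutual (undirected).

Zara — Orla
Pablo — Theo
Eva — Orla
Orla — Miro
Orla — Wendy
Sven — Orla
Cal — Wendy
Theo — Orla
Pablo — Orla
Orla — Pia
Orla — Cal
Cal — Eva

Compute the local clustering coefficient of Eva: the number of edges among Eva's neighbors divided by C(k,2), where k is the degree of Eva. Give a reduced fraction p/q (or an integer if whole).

1

Eva's neighbors: Cal and Orla (k = 2).
Possible neighbor pairs: C(2,2) = 1. Edges among them: Cal–Orla → e = 1.
Clustering(Eva) = 1/1.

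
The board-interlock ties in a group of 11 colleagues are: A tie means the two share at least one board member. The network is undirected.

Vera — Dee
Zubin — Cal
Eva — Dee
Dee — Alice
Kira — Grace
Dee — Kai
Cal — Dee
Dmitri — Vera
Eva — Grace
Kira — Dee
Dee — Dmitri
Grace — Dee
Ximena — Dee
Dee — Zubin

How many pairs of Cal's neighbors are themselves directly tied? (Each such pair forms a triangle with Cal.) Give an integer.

Cal's neighbors: Dee and Zubin.
Neighbor pairs that are themselves tied: Cal–Dee–Zubin. Each forms one triangle with Cal, for 1 in total.

1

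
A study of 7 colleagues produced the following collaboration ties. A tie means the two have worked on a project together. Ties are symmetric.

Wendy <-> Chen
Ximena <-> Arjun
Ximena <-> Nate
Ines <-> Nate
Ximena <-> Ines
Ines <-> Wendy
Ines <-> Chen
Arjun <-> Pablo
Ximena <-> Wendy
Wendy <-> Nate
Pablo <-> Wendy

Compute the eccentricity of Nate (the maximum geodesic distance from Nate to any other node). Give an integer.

2

Distances from Nate: Arjun:2, Chen:2, Ines:1, Pablo:2, Wendy:1, Ximena:1.
The largest is 2 (to Chen, Pablo, and Arjun), so the eccentricity of Nate is 2.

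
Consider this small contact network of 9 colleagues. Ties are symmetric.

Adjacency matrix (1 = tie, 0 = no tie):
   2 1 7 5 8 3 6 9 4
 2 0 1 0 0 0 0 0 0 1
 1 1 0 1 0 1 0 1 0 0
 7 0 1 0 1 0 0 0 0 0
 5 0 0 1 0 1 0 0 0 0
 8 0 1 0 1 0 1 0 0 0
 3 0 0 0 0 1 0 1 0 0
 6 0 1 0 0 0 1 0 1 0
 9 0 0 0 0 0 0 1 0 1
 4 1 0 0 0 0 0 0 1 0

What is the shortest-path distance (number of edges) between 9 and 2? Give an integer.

2

One shortest route is 9 – 4 – 2, which uses 2 edges, and 9 and 2 are not directly tied, so nothing shorter exists. So d(9,2) = 2.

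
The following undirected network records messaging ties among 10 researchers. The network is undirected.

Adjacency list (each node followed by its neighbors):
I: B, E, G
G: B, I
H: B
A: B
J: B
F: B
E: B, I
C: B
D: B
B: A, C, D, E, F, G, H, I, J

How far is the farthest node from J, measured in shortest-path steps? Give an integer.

Distances from J: A:2, B:1, C:2, D:2, E:2, F:2, G:2, H:2, I:2.
The largest is 2 (to I, C, F, D, A, E, G, and H), so the eccentricity of J is 2.

2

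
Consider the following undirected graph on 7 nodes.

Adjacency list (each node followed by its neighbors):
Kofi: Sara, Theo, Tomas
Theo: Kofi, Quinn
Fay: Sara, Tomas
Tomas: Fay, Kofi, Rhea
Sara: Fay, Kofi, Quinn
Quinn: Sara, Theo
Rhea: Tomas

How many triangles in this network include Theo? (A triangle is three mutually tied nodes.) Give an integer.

0

Theo's neighbors are Kofi and Quinn, but none of them are tied to each other, so no triangle contains Theo.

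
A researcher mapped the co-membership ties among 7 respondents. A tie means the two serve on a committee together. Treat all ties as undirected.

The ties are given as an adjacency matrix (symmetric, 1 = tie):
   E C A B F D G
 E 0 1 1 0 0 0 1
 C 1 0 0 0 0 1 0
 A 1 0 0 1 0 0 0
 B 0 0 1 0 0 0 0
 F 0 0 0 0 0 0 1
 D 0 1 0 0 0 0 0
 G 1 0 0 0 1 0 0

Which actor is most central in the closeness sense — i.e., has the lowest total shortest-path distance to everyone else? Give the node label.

Farness (sum of distances to all others) for each node — A:12, B:17, C:12, D:17, E:9, F:17, G:12.
The smallest farness is 9, for E, so E has the highest closeness.

E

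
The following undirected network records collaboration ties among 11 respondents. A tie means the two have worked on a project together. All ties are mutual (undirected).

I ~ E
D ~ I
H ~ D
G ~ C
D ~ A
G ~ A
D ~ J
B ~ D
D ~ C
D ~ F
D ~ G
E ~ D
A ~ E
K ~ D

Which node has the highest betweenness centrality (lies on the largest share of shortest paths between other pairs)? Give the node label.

Unnormalized betweenness of each node: A:1/2, B:0, C:0, D:79/2, E:1/2, F:0, G:1/2, H:0, I:0, J:0, K:0.
D has the largest value, 79/2, making it the main broker — the node through which the most shortest paths run.

D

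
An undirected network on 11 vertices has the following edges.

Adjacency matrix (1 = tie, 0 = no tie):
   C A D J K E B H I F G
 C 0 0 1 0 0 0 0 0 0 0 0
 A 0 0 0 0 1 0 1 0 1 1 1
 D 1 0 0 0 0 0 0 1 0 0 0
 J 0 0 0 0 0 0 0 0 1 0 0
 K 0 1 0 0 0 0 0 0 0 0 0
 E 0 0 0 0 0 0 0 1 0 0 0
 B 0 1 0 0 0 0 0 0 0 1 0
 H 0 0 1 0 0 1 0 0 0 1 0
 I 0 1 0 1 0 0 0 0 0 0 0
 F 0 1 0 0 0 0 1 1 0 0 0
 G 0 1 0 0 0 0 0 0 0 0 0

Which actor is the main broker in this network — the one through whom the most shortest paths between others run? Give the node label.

A

Unnormalized betweenness of each node: A:29, B:0, C:0, D:9, E:0, F:24, G:0, H:23, I:9, J:0, K:0.
A has the largest value, 29, making it the main broker — the node through which the most shortest paths run.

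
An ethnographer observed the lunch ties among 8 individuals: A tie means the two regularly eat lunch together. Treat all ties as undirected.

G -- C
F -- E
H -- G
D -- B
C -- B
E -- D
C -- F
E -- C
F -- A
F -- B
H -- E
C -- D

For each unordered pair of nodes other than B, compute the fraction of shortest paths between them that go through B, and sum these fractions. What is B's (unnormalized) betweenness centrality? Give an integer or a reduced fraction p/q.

2/3

Pairs whose geodesics pass through B — A–D: 1/3; D–F: 1/3.
All other pairs contribute 0.
Summing the contributions gives betweenness(B) = 2/3.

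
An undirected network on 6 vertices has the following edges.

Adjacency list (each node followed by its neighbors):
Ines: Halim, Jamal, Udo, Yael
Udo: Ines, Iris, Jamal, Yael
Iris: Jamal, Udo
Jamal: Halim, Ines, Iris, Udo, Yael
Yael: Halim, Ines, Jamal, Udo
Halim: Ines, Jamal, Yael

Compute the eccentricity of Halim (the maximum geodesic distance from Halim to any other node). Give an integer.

Distances from Halim: Ines:1, Iris:2, Jamal:1, Udo:2, Yael:1.
The largest is 2 (to Udo and Iris), so the eccentricity of Halim is 2.

2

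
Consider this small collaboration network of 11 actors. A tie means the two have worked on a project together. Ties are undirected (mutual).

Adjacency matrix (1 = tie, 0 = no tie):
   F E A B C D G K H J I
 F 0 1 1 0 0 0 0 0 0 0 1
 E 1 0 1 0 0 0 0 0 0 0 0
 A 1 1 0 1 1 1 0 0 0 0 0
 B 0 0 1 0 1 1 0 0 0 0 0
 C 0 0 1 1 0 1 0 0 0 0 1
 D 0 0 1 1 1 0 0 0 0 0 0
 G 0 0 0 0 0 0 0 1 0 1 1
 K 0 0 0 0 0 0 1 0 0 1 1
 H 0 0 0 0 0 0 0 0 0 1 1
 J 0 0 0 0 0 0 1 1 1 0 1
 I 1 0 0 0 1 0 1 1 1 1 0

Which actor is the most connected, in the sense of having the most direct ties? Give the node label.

Degrees — A:5, B:3, C:4, D:3, E:2, F:3, G:3, H:2, I:6, J:4, K:3.
The maximum is 6, attained only by I.

I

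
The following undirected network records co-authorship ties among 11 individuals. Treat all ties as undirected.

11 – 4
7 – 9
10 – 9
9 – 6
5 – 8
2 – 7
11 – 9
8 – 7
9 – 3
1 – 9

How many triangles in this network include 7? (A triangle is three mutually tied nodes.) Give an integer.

0

7's neighbors are 2, 8, and 9, but none of them are tied to each other, so no triangle contains 7.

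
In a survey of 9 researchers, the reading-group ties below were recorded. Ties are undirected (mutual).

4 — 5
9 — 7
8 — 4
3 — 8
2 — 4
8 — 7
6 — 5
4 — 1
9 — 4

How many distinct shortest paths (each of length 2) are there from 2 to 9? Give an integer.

1

The shortest distance is 2, and the only length-2 path is 2–4–9. So there is exactly 1 shortest path.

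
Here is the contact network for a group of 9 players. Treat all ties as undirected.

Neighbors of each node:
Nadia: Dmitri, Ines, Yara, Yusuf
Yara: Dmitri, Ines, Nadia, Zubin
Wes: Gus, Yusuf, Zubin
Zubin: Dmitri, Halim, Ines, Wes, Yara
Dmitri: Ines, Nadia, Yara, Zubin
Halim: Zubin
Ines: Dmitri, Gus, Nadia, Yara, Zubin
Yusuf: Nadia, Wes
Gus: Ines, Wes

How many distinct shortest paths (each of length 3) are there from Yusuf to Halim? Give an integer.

1

The shortest distance is 3, and the only length-3 path is Yusuf–Wes–Zubin–Halim. So there is exactly 1 shortest path.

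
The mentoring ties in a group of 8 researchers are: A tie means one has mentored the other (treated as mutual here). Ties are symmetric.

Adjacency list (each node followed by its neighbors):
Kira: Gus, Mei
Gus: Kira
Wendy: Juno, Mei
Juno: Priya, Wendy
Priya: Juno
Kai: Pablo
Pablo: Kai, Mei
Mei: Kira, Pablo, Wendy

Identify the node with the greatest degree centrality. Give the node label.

Mei

Degrees — Gus:1, Juno:2, Kai:1, Kira:2, Mei:3, Pablo:2, Priya:1, Wendy:2.
The maximum is 3, attained only by Mei.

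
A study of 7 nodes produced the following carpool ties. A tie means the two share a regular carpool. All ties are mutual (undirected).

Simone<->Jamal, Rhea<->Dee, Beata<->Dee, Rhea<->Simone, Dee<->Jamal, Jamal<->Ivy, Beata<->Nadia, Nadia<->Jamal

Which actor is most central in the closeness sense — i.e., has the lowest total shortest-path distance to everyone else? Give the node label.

Jamal

Farness (sum of distances to all others) for each node — Beata:12, Dee:9, Ivy:13, Jamal:8, Nadia:11, Rhea:12, Simone:11.
The smallest farness is 8, for Jamal, so Jamal has the highest closeness.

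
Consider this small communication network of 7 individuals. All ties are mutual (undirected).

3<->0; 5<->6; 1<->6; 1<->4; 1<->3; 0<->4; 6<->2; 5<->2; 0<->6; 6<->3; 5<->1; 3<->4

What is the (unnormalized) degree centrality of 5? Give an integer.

3

5 is directly tied to 1, 2, and 6. That is 3 neighbors, so the degree of 5 is 3.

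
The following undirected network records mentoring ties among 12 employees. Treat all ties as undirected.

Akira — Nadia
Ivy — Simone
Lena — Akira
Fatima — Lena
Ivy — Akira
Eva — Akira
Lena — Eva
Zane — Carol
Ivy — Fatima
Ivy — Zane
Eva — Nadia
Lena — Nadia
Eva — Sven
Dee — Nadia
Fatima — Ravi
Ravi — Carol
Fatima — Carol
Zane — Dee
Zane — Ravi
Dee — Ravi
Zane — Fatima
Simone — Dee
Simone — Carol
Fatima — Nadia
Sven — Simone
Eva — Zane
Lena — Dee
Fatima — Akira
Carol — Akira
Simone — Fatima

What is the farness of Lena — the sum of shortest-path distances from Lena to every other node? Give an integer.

Distances from Lena: Akira:1, Carol:2, Dee:1, Eva:1, Fatima:1, Ivy:2, Nadia:1, Ravi:2, Simone:2, Sven:2, Zane:2.
Sum = 1 + 2 + 1 + 1 + 1 + 2 + 1 + 2 + 2 + 2 + 2 = 17.

17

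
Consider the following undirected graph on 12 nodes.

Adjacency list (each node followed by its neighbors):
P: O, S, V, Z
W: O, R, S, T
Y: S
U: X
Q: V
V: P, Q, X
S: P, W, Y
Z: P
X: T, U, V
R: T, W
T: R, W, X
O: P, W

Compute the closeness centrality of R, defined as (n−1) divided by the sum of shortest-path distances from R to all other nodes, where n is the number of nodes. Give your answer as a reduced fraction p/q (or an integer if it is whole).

Distances from R: O:2, P:3, Q:4, S:2, T:1, U:3, V:3, W:1, X:2, Y:3, Z:4. Sum = 28.
n = 12, so closeness = 11/28.

11/28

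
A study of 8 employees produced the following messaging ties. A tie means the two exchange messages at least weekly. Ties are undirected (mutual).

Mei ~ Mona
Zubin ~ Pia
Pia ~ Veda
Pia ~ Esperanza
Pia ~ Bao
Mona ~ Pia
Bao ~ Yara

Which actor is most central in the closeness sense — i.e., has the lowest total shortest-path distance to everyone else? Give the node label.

Farness (sum of distances to all others) for each node — Bao:13, Esperanza:15, Mei:19, Mona:13, Pia:9, Veda:15, Yara:19, Zubin:15.
The smallest farness is 9, for Pia, so Pia has the highest closeness.

Pia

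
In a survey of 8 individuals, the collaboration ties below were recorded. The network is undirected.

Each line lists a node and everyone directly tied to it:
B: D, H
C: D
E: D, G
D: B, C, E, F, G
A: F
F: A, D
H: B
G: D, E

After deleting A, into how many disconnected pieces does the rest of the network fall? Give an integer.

A's neighbors (F) remain reachable from one another through other ties, so the rest of the network stays in one piece.

1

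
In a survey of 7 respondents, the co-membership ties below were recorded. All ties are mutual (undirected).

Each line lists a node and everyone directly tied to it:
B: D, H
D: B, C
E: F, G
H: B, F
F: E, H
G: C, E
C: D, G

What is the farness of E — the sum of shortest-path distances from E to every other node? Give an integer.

Distances from E: B:3, C:2, D:3, F:1, G:1, H:2.
Sum = 3 + 2 + 3 + 1 + 1 + 2 = 12.

12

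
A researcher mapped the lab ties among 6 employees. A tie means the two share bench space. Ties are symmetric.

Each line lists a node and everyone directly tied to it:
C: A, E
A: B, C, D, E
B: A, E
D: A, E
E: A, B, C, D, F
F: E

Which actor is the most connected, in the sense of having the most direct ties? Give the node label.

Degrees — A:4, B:2, C:2, D:2, E:5, F:1.
The maximum is 5, attained only by E.

E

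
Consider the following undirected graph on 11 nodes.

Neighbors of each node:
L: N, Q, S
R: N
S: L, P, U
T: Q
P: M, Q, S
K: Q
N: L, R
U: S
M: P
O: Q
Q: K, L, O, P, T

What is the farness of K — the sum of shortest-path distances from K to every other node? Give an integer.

Distances from K: L:2, M:3, N:3, O:2, P:2, Q:1, R:4, S:3, T:2, U:4.
Sum = 2 + 3 + 3 + 2 + 2 + 1 + 4 + 3 + 2 + 4 = 26.

26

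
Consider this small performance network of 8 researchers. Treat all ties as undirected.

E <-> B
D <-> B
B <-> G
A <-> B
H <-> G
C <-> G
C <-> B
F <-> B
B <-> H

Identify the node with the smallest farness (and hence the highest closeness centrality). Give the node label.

Farness (sum of distances to all others) for each node — A:13, B:7, C:12, D:13, E:13, F:13, G:11, H:12.
The smallest farness is 7, for B, so B has the highest closeness.

B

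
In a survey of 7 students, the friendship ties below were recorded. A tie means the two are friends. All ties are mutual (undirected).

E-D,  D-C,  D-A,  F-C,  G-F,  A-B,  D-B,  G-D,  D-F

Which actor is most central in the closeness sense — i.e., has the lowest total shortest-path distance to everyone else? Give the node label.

D

Farness (sum of distances to all others) for each node — A:10, B:10, C:10, D:6, E:11, F:9, G:10.
The smallest farness is 6, for D, so D has the highest closeness.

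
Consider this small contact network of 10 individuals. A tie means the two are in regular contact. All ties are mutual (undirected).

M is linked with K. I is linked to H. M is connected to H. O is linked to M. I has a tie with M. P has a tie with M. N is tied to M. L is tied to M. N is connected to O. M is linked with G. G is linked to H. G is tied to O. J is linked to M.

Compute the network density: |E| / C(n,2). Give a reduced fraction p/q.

13/45

There are 13 edges and 10 nodes, so the maximum possible is C(10,2) = 45.
Density = 13/45.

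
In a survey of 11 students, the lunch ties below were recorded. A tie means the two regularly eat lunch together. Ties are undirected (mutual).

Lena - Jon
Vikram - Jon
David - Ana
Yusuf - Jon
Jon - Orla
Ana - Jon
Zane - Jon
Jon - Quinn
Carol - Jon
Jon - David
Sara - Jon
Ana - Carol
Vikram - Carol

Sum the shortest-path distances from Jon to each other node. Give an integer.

Distances from Jon: Ana:1, Carol:1, David:1, Lena:1, Orla:1, Quinn:1, Sara:1, Vikram:1, Yusuf:1, Zane:1.
Sum = 1 + 1 + 1 + 1 + 1 + 1 + 1 + 1 + 1 + 1 = 10.

10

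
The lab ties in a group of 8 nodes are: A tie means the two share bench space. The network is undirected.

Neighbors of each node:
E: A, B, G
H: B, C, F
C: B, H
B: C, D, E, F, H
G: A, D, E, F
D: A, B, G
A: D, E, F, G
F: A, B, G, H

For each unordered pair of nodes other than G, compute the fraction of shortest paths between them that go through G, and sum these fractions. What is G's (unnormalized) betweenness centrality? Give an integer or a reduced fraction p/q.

1

Pairs whose geodesics pass through G — E–F: 1/3; E–D: 1/3; F–D: 1/3.
All other pairs contribute 0.
Summing the contributions gives betweenness(G) = 1.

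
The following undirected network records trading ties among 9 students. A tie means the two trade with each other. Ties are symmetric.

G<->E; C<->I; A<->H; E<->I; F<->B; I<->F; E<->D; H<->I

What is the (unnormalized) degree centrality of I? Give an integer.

4

I is directly tied to C, E, F, and H. That is 4 neighbors, so the degree of I is 4.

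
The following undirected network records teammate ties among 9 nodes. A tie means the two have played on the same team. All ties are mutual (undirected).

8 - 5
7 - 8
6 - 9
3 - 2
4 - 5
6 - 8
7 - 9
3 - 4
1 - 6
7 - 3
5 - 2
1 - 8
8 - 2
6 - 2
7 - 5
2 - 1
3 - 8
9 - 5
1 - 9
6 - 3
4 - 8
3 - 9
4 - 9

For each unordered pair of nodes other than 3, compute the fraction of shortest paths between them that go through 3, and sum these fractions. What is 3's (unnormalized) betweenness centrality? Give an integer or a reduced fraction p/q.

2

Pairs whose geodesics pass through 3 — 4–6: 1/3; 4–2: 1/3; 4–7: 1/4; 6–7: 1/3; 9–2: 1/4; 9–8: 1/6; 2–7: 1/3.
All other pairs contribute 0.
Summing the contributions gives betweenness(3) = 2.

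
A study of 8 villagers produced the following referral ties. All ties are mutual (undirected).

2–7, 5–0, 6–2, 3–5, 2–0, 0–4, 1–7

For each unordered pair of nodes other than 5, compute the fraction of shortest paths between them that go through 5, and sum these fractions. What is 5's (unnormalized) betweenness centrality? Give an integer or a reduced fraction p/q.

6

Pairs whose geodesics pass through 5 — 4–3: 1; 6–3: 1; 7–3: 1; 2–3: 1; 0–3: 1; 1–3: 1.
All other pairs contribute 0.
Summing the contributions gives betweenness(5) = 6.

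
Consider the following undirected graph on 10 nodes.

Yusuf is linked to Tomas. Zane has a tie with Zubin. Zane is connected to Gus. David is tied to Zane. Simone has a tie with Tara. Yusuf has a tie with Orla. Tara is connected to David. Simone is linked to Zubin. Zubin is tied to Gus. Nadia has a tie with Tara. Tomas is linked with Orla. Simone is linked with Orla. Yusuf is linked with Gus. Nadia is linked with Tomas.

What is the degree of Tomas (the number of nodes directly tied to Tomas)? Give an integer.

Tomas is directly tied to Nadia, Orla, and Yusuf. That is 3 neighbors, so the degree of Tomas is 3.

3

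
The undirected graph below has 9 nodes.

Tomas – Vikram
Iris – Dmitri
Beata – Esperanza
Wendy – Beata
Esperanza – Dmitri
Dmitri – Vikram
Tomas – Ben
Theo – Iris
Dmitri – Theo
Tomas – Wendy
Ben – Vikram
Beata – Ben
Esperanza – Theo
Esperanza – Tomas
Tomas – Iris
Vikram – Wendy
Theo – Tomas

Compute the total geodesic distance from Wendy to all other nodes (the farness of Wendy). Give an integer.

Distances from Wendy: Beata:1, Ben:2, Dmitri:2, Esperanza:2, Iris:2, Theo:2, Tomas:1, Vikram:1.
Sum = 1 + 2 + 2 + 2 + 2 + 2 + 1 + 1 = 13.

13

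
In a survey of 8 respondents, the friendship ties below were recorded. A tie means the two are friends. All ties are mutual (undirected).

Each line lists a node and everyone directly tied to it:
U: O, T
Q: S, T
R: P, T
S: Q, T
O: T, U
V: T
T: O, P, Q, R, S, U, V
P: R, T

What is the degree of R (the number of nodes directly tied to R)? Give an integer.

2

R is directly tied to P and T. That is 2 neighbors, so the degree of R is 2.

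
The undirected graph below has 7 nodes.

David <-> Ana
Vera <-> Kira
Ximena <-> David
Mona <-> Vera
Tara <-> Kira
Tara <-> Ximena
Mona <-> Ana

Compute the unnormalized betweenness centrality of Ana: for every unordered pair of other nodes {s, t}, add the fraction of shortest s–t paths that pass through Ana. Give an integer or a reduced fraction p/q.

3

Pairs whose geodesics pass through Ana — Mona–Ximena: 1; Mona–David: 1; Vera–David: 1.
All other pairs contribute 0.
Summing the contributions gives betweenness(Ana) = 3.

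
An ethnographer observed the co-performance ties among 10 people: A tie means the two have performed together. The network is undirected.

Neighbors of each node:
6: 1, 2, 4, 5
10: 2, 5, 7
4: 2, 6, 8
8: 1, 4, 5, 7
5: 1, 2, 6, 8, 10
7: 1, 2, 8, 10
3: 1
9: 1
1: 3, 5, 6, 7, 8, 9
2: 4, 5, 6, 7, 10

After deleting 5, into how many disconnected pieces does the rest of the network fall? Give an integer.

1

5's neighbors (1, 2, 6, 8, and 10) remain reachable from one another through other ties, so the rest of the network stays in one piece.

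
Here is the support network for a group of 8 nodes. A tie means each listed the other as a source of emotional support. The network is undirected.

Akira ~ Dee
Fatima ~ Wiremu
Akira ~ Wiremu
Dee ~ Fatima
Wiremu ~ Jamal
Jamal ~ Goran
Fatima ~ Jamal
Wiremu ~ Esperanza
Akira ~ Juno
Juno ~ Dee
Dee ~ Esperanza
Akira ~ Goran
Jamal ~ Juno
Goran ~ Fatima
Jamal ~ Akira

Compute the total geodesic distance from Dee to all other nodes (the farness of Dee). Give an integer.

10

Distances from Dee: Akira:1, Esperanza:1, Fatima:1, Goran:2, Jamal:2, Juno:1, Wiremu:2.
Sum = 1 + 1 + 1 + 2 + 2 + 1 + 2 = 10.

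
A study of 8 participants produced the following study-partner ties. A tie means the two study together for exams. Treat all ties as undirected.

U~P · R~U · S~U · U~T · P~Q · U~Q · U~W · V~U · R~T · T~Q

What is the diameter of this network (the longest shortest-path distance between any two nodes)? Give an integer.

2

Eccentricity of each node (its greatest distance to any other): P:2, Q:2, R:2, S:2, T:2, U:1, V:2, W:2.
The maximum eccentricity is 2, realized for instance by the pair P–R via P – U – R. So the diameter is 2.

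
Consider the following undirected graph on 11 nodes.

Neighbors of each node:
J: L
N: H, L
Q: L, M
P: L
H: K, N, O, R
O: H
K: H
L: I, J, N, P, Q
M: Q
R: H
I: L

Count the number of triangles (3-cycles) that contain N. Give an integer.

0

N's neighbors are H and L, but none of them are tied to each other, so no triangle contains N.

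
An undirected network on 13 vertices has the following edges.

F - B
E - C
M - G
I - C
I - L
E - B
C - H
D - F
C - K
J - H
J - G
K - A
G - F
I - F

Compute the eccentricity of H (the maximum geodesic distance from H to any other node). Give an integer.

Distances from H: A:3, B:3, C:1, D:4, E:2, F:3, G:2, I:2, J:1, K:2, L:3, M:3.
The largest is 4 (to D), so the eccentricity of H is 4.

4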